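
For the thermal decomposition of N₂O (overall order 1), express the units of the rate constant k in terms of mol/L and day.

day⁻¹

Step 1: For overall order n, rate = k × (concentration)^n.
Step 2: Rate has units mol/L·day⁻¹; concentration term has units (mol/L)^1.
Step 3: k = rate / (concentration)^n, so units of k = (mol/L)^(1-1)·day⁻¹ = day⁻¹.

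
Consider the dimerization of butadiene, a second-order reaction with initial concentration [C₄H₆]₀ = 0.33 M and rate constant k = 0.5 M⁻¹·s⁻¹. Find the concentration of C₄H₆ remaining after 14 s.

0.0997 M

Step 1: For a second-order reaction: 1/[C₄H₆] = 1/[C₄H₆]₀ + kt
Step 2: 1/[C₄H₆] = 1/0.33 + 0.5 × 14
Step 3: 1/[C₄H₆] = 3.03 + 7 = 10.03
Step 4: [C₄H₆] = 1/10.03 = 0.0997 M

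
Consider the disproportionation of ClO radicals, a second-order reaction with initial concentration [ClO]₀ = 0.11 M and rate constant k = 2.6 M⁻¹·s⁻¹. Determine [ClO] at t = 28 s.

0.01221 M

Step 1: For a second-order reaction: 1/[ClO] = 1/[ClO]₀ + kt
Step 2: 1/[ClO] = 1/0.11 + 2.6 × 28
Step 3: 1/[ClO] = 9.091 + 72.8 = 81.89
Step 4: [ClO] = 1/81.89 = 0.01221 M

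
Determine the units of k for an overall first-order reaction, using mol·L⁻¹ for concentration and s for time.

s⁻¹

Step 1: For overall order n, rate = k × (concentration)^n.
Step 2: Rate has units mol·L⁻¹·s⁻¹; concentration term has units (mol·L⁻¹)^1.
Step 3: k = rate / (concentration)^n, so units of k = (mol·L⁻¹)^(1-1)·s⁻¹ = s⁻¹.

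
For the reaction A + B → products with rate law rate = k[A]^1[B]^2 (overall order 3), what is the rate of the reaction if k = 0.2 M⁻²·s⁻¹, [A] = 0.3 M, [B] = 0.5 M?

0.015 M/s

Step 1: The rate law is rate = k[A]^1[B]^2, overall order = 1+2 = 3
Step 2: Substitute values: rate = 0.2 × (0.3)^1 × (0.5)^2
Step 3: rate = 0.2 × 0.3 × 0.25 = 0.015 M/s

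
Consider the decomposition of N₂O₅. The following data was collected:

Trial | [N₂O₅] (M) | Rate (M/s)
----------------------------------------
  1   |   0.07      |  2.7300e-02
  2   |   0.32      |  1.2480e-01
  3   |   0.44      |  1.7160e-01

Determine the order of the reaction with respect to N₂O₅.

first order (1)

Step 1: Compare trials to find order n where rate₂/rate₁ = ([N₂O₅]₂/[N₂O₅]₁)^n
Step 2: rate₂/rate₁ = 1.2480e-01/2.7300e-02 = 4.571
Step 3: [N₂O₅]₂/[N₂O₅]₁ = 0.32/0.07 = 4.571
Step 4: n = ln(4.571)/ln(4.571) = 1.00 ≈ 1
Step 5: The reaction is first order in N₂O₅.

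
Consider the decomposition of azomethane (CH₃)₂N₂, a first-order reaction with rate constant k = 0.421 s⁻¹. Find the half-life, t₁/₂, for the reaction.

1.646 s

Step 1: For a first-order reaction, t₁/₂ = ln(2)/k
Step 2: t₁/₂ = ln(2)/0.421
Step 3: t₁/₂ = 0.6931/0.421 = 1.646 s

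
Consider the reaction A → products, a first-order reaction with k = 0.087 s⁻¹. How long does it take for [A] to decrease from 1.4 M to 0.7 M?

7.967 s

Step 1: For first-order: t = ln([A]₀/[A])/k
Step 2: t = ln(1.4/0.7)/0.087
Step 3: t = ln(2)/0.087
Step 4: t = 0.6931/0.087 = 7.967 s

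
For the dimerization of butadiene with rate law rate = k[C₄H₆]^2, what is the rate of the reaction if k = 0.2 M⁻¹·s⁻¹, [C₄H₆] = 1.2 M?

0.288 M/s

Step 1: Identify the rate law: rate = k[C₄H₆]^2
Step 2: Substitute values: rate = 0.2 × (1.2)^2
Step 3: Calculate: rate = 0.2 × 1.44 = 0.288 M/s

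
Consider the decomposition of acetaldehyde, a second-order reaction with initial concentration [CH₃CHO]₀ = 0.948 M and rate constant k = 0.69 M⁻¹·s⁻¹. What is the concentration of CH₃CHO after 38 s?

0.03666 M

Step 1: For a second-order reaction: 1/[CH₃CHO] = 1/[CH₃CHO]₀ + kt
Step 2: 1/[CH₃CHO] = 1/0.948 + 0.69 × 38
Step 3: 1/[CH₃CHO] = 1.055 + 26.22 = 27.27
Step 4: [CH₃CHO] = 1/27.27 = 0.03666 M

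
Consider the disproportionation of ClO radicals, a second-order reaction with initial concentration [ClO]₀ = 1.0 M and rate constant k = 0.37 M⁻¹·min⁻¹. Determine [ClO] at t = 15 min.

0.1527 M

Step 1: For a second-order reaction: 1/[ClO] = 1/[ClO]₀ + kt
Step 2: 1/[ClO] = 1/1.0 + 0.37 × 15
Step 3: 1/[ClO] = 1 + 5.55 = 6.55
Step 4: [ClO] = 1/6.55 = 0.1527 M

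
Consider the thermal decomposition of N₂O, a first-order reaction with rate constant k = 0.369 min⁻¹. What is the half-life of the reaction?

1.878 min

Step 1: For a first-order reaction, t₁/₂ = ln(2)/k
Step 2: t₁/₂ = ln(2)/0.369
Step 3: t₁/₂ = 0.6931/0.369 = 1.878 min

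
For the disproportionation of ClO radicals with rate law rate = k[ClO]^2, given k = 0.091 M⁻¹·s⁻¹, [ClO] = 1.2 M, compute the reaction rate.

0.131 M/s

Step 1: Identify the rate law: rate = k[ClO]^2
Step 2: Substitute values: rate = 0.091 × (1.2)^2
Step 3: Calculate: rate = 0.091 × 1.44 = 0.13104 M/s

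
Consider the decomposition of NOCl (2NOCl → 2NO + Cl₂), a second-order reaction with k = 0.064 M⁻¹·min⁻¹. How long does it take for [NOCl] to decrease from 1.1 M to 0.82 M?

4.85 min

Step 1: For second-order: t = (1/[NOCl] - 1/[NOCl]₀)/k
Step 2: t = (1/0.82 - 1/1.1)/0.064
Step 3: t = (1.22 - 0.9091)/0.064
Step 4: t = 0.3104/0.064 = 4.85 min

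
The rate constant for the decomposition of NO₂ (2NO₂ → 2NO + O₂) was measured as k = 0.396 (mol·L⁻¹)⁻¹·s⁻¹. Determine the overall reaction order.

second order (2)

Step 1: The units of k for an nth-order reaction are (concentration)^(1-n)·(time)⁻¹.
Step 2: Here k has units (mol·L⁻¹)⁻¹·s⁻¹, so the concentration exponent is -1.
Step 3: 1 - n = -1 ⇒ n = 2. The reaction is second order.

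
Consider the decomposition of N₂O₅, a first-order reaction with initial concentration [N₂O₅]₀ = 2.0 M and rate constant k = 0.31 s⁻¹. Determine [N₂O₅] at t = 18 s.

0.007545 M

Step 1: For a first-order reaction: [N₂O₅] = [N₂O₅]₀ × e^(-kt)
Step 2: [N₂O₅] = 2.0 × e^(-0.31 × 18)
Step 3: [N₂O₅] = 2.0 × e^(-5.58)
Step 4: [N₂O₅] = 2.0 × 0.00377257 = 0.007545 M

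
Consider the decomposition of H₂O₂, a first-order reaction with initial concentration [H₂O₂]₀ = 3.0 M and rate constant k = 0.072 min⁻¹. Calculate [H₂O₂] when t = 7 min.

1.812 M

Step 1: For a first-order reaction: [H₂O₂] = [H₂O₂]₀ × e^(-kt)
Step 2: [H₂O₂] = 3.0 × e^(-0.072 × 7)
Step 3: [H₂O₂] = 3.0 × e^(-0.504)
Step 4: [H₂O₂] = 3.0 × 0.604109 = 1.812 M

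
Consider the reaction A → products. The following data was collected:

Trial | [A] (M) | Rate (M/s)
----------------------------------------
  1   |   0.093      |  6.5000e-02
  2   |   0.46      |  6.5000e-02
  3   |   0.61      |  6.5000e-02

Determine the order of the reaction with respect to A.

zeroth order (0)

Step 1: Compare trials - when concentration changes, rate stays constant.
Step 2: rate₂/rate₁ = 6.5000e-02/6.5000e-02 = 1
Step 3: [A]₂/[A]₁ = 0.46/0.093 = 4.946
Step 4: Since rate ratio ≈ (conc ratio)^0, the reaction is zeroth order.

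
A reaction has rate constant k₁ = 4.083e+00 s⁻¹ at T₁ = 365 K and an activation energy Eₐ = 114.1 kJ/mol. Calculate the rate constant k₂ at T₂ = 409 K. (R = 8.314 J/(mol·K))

2.332e+02 s⁻¹

Step 1: Use the two-temperature Arrhenius form: ln(k₂/k₁) = -Eₐ/R × (1/T₂ - 1/T₁)
Step 2: Convert Eₐ to J/mol: 114.1 kJ/mol = 114100 J/mol
Step 3: 1/T₂ - 1/T₁ = 1/409 - 1/365 = -2.947383e-04 K⁻¹
Step 4: ln(k₂/k₁) = -114100/8.314 × -2.947383e-04 = 4.04494
Step 5: k₂ = k₁ × exp(4.04494) = 4.083e+00 × 5.71078e+01 = 2.332e+02 s⁻¹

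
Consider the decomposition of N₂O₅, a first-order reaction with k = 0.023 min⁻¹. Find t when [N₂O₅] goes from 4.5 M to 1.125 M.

60.27 min

Step 1: For first-order: t = ln([N₂O₅]₀/[N₂O₅])/k
Step 2: t = ln(4.5/1.125)/0.023
Step 3: t = ln(4)/0.023
Step 4: t = 1.386/0.023 = 60.27 min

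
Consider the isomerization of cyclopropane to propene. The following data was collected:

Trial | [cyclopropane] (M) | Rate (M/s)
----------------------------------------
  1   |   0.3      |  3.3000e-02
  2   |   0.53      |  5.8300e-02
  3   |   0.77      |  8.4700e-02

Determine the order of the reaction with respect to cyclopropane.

first order (1)

Step 1: Compare trials to find order n where rate₂/rate₁ = ([cyclopropane]₂/[cyclopropane]₁)^n
Step 2: rate₂/rate₁ = 5.8300e-02/3.3000e-02 = 1.767
Step 3: [cyclopropane]₂/[cyclopropane]₁ = 0.53/0.3 = 1.767
Step 4: n = ln(1.767)/ln(1.767) = 1.00 ≈ 1
Step 5: The reaction is first order in cyclopropane.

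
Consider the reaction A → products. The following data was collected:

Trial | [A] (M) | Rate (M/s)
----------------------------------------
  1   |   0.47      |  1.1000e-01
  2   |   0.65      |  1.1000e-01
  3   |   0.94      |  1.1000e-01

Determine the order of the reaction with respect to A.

zeroth order (0)

Step 1: Compare trials - when concentration changes, rate stays constant.
Step 2: rate₂/rate₁ = 1.1000e-01/1.1000e-01 = 1
Step 3: [A]₂/[A]₁ = 0.65/0.47 = 1.383
Step 4: Since rate ratio ≈ (conc ratio)^0, the reaction is zeroth order.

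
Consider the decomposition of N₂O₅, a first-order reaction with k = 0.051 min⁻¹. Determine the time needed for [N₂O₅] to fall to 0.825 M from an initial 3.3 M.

27.18 min

Step 1: For first-order: t = ln([N₂O₅]₀/[N₂O₅])/k
Step 2: t = ln(3.3/0.825)/0.051
Step 3: t = ln(4)/0.051
Step 4: t = 1.386/0.051 = 27.18 min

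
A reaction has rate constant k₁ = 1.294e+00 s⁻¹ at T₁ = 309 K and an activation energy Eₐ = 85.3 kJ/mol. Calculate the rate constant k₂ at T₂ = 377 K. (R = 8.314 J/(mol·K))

5.163e+02 s⁻¹

Step 1: Use the two-temperature Arrhenius form: ln(k₂/k₁) = -Eₐ/R × (1/T₂ - 1/T₁)
Step 2: Convert Eₐ to J/mol: 85.3 kJ/mol = 85300 J/mol
Step 3: 1/T₂ - 1/T₁ = 1/377 - 1/309 = -5.837261e-04 K⁻¹
Step 4: ln(k₂/k₁) = -85300/8.314 × -5.837261e-04 = 5.98891
Step 5: k₂ = k₁ × exp(5.98891) = 1.294e+00 × 3.98979e+02 = 5.163e+02 s⁻¹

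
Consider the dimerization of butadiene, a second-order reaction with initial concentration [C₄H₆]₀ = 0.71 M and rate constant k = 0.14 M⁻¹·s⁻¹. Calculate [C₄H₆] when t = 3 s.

0.5469 M

Step 1: For a second-order reaction: 1/[C₄H₆] = 1/[C₄H₆]₀ + kt
Step 2: 1/[C₄H₆] = 1/0.71 + 0.14 × 3
Step 3: 1/[C₄H₆] = 1.408 + 0.42 = 1.828
Step 4: [C₄H₆] = 1/1.828 = 0.5469 M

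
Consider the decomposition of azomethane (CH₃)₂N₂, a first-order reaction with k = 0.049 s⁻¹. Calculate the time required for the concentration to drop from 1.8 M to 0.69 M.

19.57 s

Step 1: For first-order: t = ln([azomethane]₀/[azomethane])/k
Step 2: t = ln(1.8/0.69)/0.049
Step 3: t = ln(2.609)/0.049
Step 4: t = 0.9589/0.049 = 19.57 s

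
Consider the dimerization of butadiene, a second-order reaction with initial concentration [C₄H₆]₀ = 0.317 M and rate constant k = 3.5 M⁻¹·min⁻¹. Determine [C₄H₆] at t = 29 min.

0.009555 M

Step 1: For a second-order reaction: 1/[C₄H₆] = 1/[C₄H₆]₀ + kt
Step 2: 1/[C₄H₆] = 1/0.317 + 3.5 × 29
Step 3: 1/[C₄H₆] = 3.155 + 101.5 = 104.7
Step 4: [C₄H₆] = 1/104.7 = 0.009555 M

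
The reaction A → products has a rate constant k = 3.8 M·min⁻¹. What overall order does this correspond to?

zeroth order (0)

Step 1: The units of k for an nth-order reaction are (concentration)^(1-n)·(time)⁻¹.
Step 2: Here k has units M·min⁻¹, so the concentration exponent is 1.
Step 3: 1 - n = 1 ⇒ n = 0. The reaction is zeroth order.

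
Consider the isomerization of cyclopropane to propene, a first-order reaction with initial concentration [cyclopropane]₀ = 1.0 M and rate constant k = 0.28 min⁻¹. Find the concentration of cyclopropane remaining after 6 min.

0.1864 M

Step 1: For a first-order reaction: [cyclopropane] = [cyclopropane]₀ × e^(-kt)
Step 2: [cyclopropane] = 1.0 × e^(-0.28 × 6)
Step 3: [cyclopropane] = 1.0 × e^(-1.68)
Step 4: [cyclopropane] = 1.0 × 0.186374 = 0.1864 M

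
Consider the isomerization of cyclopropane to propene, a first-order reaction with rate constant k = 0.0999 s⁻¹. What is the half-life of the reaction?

6.938 s

Step 1: For a first-order reaction, t₁/₂ = ln(2)/k
Step 2: t₁/₂ = ln(2)/0.0999
Step 3: t₁/₂ = 0.6931/0.0999 = 6.938 s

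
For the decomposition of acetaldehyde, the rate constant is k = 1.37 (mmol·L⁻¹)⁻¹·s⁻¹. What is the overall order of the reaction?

second order (2)

Step 1: The units of k for an nth-order reaction are (concentration)^(1-n)·(time)⁻¹.
Step 2: Here k has units (mmol·L⁻¹)⁻¹·s⁻¹, so the concentration exponent is -1.
Step 3: 1 - n = -1 ⇒ n = 2. The reaction is second order.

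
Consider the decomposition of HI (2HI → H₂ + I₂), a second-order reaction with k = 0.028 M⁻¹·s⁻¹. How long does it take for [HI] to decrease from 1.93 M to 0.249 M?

124.9 s

Step 1: For second-order: t = (1/[HI] - 1/[HI]₀)/k
Step 2: t = (1/0.249 - 1/1.93)/0.028
Step 3: t = (4.016 - 0.5181)/0.028
Step 4: t = 3.498/0.028 = 124.9 s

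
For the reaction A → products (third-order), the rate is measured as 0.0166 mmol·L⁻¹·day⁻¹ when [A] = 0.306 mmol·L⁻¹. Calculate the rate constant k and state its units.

0.5794 (mmol·L⁻¹)⁻²·day⁻¹

Step 1: rate = k[A]^3, so k = rate / [A]^3.
Step 2: k = 0.0166 / (0.306)^3 = 0.0166 / 0.02865.
Step 3: k = 0.5794 (mmol·L⁻¹)⁻²·day⁻¹.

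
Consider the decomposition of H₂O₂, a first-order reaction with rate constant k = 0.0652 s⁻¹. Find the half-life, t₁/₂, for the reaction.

10.63 s

Step 1: For a first-order reaction, t₁/₂ = ln(2)/k
Step 2: t₁/₂ = ln(2)/0.0652
Step 3: t₁/₂ = 0.6931/0.0652 = 10.63 s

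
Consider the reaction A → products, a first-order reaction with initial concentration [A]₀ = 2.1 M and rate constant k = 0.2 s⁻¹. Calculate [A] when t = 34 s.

0.002339 M

Step 1: For a first-order reaction: [A] = [A]₀ × e^(-kt)
Step 2: [A] = 2.1 × e^(-0.2 × 34)
Step 3: [A] = 2.1 × e^(-6.8)
Step 4: [A] = 2.1 × 0.00111378 = 0.002339 M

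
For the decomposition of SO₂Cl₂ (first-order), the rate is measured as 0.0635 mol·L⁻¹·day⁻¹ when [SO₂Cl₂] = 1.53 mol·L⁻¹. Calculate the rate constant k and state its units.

0.0415 day⁻¹

Step 1: rate = k[SO₂Cl₂]^1, so k = rate / [SO₂Cl₂]^1.
Step 2: k = 0.0635 / (1.53)^1 = 0.0635 / 1.53.
Step 3: k = 0.0415 day⁻¹.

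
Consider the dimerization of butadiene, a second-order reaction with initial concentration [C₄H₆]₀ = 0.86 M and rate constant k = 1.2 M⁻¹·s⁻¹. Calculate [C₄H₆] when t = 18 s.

0.04393 M

Step 1: For a second-order reaction: 1/[C₄H₆] = 1/[C₄H₆]₀ + kt
Step 2: 1/[C₄H₆] = 1/0.86 + 1.2 × 18
Step 3: 1/[C₄H₆] = 1.163 + 21.6 = 22.76
Step 4: [C₄H₆] = 1/22.76 = 0.04393 M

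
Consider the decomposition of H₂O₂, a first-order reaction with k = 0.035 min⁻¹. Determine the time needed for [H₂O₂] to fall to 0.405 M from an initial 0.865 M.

21.68 min

Step 1: For first-order: t = ln([H₂O₂]₀/[H₂O₂])/k
Step 2: t = ln(0.865/0.405)/0.035
Step 3: t = ln(2.136)/0.035
Step 4: t = 0.7588/0.035 = 21.68 min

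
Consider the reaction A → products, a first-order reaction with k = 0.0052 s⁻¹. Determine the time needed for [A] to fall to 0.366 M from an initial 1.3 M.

243.7 s

Step 1: For first-order: t = ln([A]₀/[A])/k
Step 2: t = ln(1.3/0.366)/0.0052
Step 3: t = ln(3.552)/0.0052
Step 4: t = 1.267/0.0052 = 243.7 s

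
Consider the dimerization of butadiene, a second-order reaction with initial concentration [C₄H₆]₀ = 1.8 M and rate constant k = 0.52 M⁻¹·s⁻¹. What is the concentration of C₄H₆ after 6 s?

0.2721 M

Step 1: For a second-order reaction: 1/[C₄H₆] = 1/[C₄H₆]₀ + kt
Step 2: 1/[C₄H₆] = 1/1.8 + 0.52 × 6
Step 3: 1/[C₄H₆] = 0.5556 + 3.12 = 3.676
Step 4: [C₄H₆] = 1/3.676 = 0.2721 M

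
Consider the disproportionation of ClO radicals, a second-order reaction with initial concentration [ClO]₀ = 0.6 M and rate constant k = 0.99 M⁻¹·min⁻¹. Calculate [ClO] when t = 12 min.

0.07382 M

Step 1: For a second-order reaction: 1/[ClO] = 1/[ClO]₀ + kt
Step 2: 1/[ClO] = 1/0.6 + 0.99 × 12
Step 3: 1/[ClO] = 1.667 + 11.88 = 13.55
Step 4: [ClO] = 1/13.55 = 0.07382 M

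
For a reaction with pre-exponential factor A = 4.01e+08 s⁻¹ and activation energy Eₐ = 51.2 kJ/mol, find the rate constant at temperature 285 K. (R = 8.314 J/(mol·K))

1.66e-01 s⁻¹

Step 1: Use the Arrhenius equation: k = A × exp(-Eₐ/RT)
Step 2: Convert Eₐ to J/mol: 51.2 kJ/mol = 51200 J/mol
Step 3: Calculate the exponent: -Eₐ/(RT) = -51200/(8.314 × 285) = -21.60803
Step 4: k = 4.01e+08 × exp(-21.60803)
Step 5: k = 4.01e+08 × 4.12812e-10 = 1.6554e-01 s⁻¹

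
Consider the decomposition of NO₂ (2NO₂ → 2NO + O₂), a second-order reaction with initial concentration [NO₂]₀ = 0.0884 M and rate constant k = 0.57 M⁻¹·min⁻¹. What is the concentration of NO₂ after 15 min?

0.05035 M

Step 1: For a second-order reaction: 1/[NO₂] = 1/[NO₂]₀ + kt
Step 2: 1/[NO₂] = 1/0.0884 + 0.57 × 15
Step 3: 1/[NO₂] = 11.31 + 8.55 = 19.86
Step 4: [NO₂] = 1/19.86 = 0.05035 M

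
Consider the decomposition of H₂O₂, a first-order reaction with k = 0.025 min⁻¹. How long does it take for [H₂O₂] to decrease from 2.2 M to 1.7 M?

10.31 min

Step 1: For first-order: t = ln([H₂O₂]₀/[H₂O₂])/k
Step 2: t = ln(2.2/1.7)/0.025
Step 3: t = ln(1.294)/0.025
Step 4: t = 0.2578/0.025 = 10.31 min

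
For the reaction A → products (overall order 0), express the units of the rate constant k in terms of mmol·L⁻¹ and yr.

mmol·L⁻¹·yr⁻¹

Step 1: For overall order n, rate = k × (concentration)^n.
Step 2: Rate has units mmol·L⁻¹·yr⁻¹; concentration term has units (mmol·L⁻¹)^0.
Step 3: k = rate / (concentration)^n, so units of k = (mmol·L⁻¹)^(1-0)·yr⁻¹ = mmol·L⁻¹·yr⁻¹.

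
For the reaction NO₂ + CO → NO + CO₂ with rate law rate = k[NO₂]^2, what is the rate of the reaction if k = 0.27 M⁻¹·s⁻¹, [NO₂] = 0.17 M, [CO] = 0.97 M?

0.007803 M/s

Step 1: The rate law is rate = k[NO₂]^2
Step 2: Note that the rate does not depend on [CO] (zero order in CO).
Step 3: rate = 0.27 × (0.17)^2 = 0.007803 M/s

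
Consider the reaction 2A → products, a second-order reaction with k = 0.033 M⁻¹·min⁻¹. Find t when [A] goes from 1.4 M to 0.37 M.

60.26 min

Step 1: For second-order: t = (1/[A] - 1/[A]₀)/k
Step 2: t = (1/0.37 - 1/1.4)/0.033
Step 3: t = (2.703 - 0.7143)/0.033
Step 4: t = 1.988/0.033 = 60.26 min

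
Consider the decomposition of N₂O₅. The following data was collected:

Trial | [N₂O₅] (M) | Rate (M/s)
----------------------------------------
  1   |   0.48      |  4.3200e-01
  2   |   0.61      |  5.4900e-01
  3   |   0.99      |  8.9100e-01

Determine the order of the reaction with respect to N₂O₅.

first order (1)

Step 1: Compare trials to find order n where rate₂/rate₁ = ([N₂O₅]₂/[N₂O₅]₁)^n
Step 2: rate₂/rate₁ = 5.4900e-01/4.3200e-01 = 1.271
Step 3: [N₂O₅]₂/[N₂O₅]₁ = 0.61/0.48 = 1.271
Step 4: n = ln(1.271)/ln(1.271) = 1.00 ≈ 1
Step 5: The reaction is first order in N₂O₅.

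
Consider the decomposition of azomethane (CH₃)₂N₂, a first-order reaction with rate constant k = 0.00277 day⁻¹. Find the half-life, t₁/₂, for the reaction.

250.2 day

Step 1: For a first-order reaction, t₁/₂ = ln(2)/k
Step 2: t₁/₂ = ln(2)/0.00277
Step 3: t₁/₂ = 0.6931/0.00277 = 250.2 day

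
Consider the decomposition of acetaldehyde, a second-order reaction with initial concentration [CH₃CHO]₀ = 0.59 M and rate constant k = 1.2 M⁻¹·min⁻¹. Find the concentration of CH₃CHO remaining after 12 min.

0.06213 M

Step 1: For a second-order reaction: 1/[CH₃CHO] = 1/[CH₃CHO]₀ + kt
Step 2: 1/[CH₃CHO] = 1/0.59 + 1.2 × 12
Step 3: 1/[CH₃CHO] = 1.695 + 14.4 = 16.09
Step 4: [CH₃CHO] = 1/16.09 = 0.06213 M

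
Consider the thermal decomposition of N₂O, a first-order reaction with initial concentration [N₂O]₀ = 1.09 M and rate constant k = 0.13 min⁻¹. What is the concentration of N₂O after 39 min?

0.006848 M

Step 1: For a first-order reaction: [N₂O] = [N₂O]₀ × e^(-kt)
Step 2: [N₂O] = 1.09 × e^(-0.13 × 39)
Step 3: [N₂O] = 1.09 × e^(-5.07)
Step 4: [N₂O] = 1.09 × 0.00628242 = 0.006848 M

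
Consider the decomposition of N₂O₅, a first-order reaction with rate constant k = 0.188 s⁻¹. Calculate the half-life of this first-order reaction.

3.687 s

Step 1: For a first-order reaction, t₁/₂ = ln(2)/k
Step 2: t₁/₂ = ln(2)/0.188
Step 3: t₁/₂ = 0.6931/0.188 = 3.687 s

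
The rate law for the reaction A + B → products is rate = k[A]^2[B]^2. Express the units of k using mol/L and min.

(mol/L)⁻³·min⁻¹

Step 1: Overall order = 2 + 2 = 4.
Step 2: rate has units mol/L·min⁻¹; [A]^2[B]^2 has units (mol/L)^4.
Step 3: k = rate/([A]^2[B]^2), so units of k = (mol/L)^(1-4)·min⁻¹ = (mol/L)⁻³·min⁻¹.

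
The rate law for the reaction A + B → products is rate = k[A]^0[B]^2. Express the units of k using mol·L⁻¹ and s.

(mol·L⁻¹)⁻¹·s⁻¹

Step 1: Overall order = 0 + 2 = 2.
Step 2: rate has units mol·L⁻¹·s⁻¹; [A]^0[B]^2 has units (mol·L⁻¹)^2.
Step 3: k = rate/([A]^0[B]^2), so units of k = (mol·L⁻¹)^(1-2)·s⁻¹ = (mol·L⁻¹)⁻¹·s⁻¹.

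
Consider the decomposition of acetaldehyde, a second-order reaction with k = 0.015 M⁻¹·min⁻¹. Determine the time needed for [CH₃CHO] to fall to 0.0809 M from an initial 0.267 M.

574.4 min

Step 1: For second-order: t = (1/[CH₃CHO] - 1/[CH₃CHO]₀)/k
Step 2: t = (1/0.0809 - 1/0.267)/0.015
Step 3: t = (12.36 - 3.745)/0.015
Step 4: t = 8.616/0.015 = 574.4 min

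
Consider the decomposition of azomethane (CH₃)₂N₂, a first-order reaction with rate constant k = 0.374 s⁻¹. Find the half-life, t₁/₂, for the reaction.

1.853 s

Step 1: For a first-order reaction, t₁/₂ = ln(2)/k
Step 2: t₁/₂ = ln(2)/0.374
Step 3: t₁/₂ = 0.6931/0.374 = 1.853 s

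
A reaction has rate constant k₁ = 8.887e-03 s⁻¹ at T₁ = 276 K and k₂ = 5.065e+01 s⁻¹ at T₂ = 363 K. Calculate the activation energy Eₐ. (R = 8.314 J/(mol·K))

82.8 kJ/mol

Step 1: Use the two-temperature Arrhenius form: ln(k₂/k₁) = -Eₐ/R × (1/T₂ - 1/T₁)
Step 2: ln(k₂/k₁) = ln(5.065e+01/8.887e-03) = ln(5699.34) = 8.6481
Step 3: 1/T₂ - 1/T₁ = 1/363 - 1/276 = -8.683675e-04 K⁻¹
Step 4: Eₐ = -R × ln(k₂/k₁) / (1/T₂ - 1/T₁) = -8.314 × 8.6481 / -8.683675e-04
Step 5: Eₐ = 8.2799e+04 J/mol = 82.8 kJ/mol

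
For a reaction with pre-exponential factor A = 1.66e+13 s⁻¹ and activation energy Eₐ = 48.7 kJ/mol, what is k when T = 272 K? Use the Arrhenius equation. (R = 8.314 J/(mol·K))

7.37e+03 s⁻¹

Step 1: Use the Arrhenius equation: k = A × exp(-Eₐ/RT)
Step 2: Convert Eₐ to J/mol: 48.7 kJ/mol = 48700 J/mol
Step 3: Calculate the exponent: -Eₐ/(RT) = -48700/(8.314 × 272) = -21.53526
Step 4: k = 1.66e+13 × exp(-21.53526)
Step 5: k = 1.66e+13 × 4.43972e-10 = 7.3699e+03 s⁻¹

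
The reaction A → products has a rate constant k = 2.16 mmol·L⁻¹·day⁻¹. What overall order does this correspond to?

zeroth order (0)

Step 1: The units of k for an nth-order reaction are (concentration)^(1-n)·(time)⁻¹.
Step 2: Here k has units mmol·L⁻¹·day⁻¹, so the concentration exponent is 1.
Step 3: 1 - n = 1 ⇒ n = 0. The reaction is zeroth order.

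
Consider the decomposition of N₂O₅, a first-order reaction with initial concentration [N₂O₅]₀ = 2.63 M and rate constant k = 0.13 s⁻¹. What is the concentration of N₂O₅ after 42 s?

0.01119 M

Step 1: For a first-order reaction: [N₂O₅] = [N₂O₅]₀ × e^(-kt)
Step 2: [N₂O₅] = 2.63 × e^(-0.13 × 42)
Step 3: [N₂O₅] = 2.63 × e^(-5.46)
Step 4: [N₂O₅] = 2.63 × 0.00425356 = 0.01119 M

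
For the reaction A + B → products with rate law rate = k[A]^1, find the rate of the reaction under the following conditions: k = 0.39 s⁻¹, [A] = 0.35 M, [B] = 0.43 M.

0.1365 M/s

Step 1: The rate law is rate = k[A]^1
Step 2: Note that the rate does not depend on [B] (zero order in B).
Step 3: rate = 0.39 × (0.35)^1 = 0.1365 M/s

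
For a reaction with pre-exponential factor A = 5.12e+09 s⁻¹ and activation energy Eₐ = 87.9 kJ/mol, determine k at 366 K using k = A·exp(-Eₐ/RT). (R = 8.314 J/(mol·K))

1.46e-03 s⁻¹

Step 1: Use the Arrhenius equation: k = A × exp(-Eₐ/RT)
Step 2: Convert Eₐ to J/mol: 87.9 kJ/mol = 87900 J/mol
Step 3: Calculate the exponent: -Eₐ/(RT) = -87900/(8.314 × 366) = -28.88669
Step 4: k = 5.12e+09 × exp(-28.88669)
Step 5: k = 5.12e+09 × 2.84885e-13 = 1.4586e-03 s⁻¹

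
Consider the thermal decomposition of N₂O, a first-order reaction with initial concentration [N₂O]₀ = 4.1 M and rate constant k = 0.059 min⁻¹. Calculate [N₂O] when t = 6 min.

2.878 M

Step 1: For a first-order reaction: [N₂O] = [N₂O]₀ × e^(-kt)
Step 2: [N₂O] = 4.1 × e^(-0.059 × 6)
Step 3: [N₂O] = 4.1 × e^(-0.354)
Step 4: [N₂O] = 4.1 × 0.701875 = 2.878 M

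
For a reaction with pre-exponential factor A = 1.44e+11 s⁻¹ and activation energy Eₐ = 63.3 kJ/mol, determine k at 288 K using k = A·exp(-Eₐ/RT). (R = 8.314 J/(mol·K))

4.76e-01 s⁻¹

Step 1: Use the Arrhenius equation: k = A × exp(-Eₐ/RT)
Step 2: Convert Eₐ to J/mol: 63.3 kJ/mol = 63300 J/mol
Step 3: Calculate the exponent: -Eₐ/(RT) = -63300/(8.314 × 288) = -26.43633
Step 4: k = 1.44e+11 × exp(-26.43633)
Step 5: k = 1.44e+11 × 3.30254e-12 = 4.7557e-01 s⁻¹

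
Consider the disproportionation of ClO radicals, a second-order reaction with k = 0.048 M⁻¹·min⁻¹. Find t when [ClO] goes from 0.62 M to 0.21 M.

65.6 min

Step 1: For second-order: t = (1/[ClO] - 1/[ClO]₀)/k
Step 2: t = (1/0.21 - 1/0.62)/0.048
Step 3: t = (4.762 - 1.613)/0.048
Step 4: t = 3.149/0.048 = 65.6 min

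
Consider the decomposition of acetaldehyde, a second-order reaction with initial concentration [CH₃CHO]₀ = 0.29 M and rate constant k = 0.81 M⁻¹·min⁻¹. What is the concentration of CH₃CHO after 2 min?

0.1973 M

Step 1: For a second-order reaction: 1/[CH₃CHO] = 1/[CH₃CHO]₀ + kt
Step 2: 1/[CH₃CHO] = 1/0.29 + 0.81 × 2
Step 3: 1/[CH₃CHO] = 3.448 + 1.62 = 5.068
Step 4: [CH₃CHO] = 1/5.068 = 0.1973 M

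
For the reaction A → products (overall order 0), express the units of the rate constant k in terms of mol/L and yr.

mol/L·yr⁻¹

Step 1: For overall order n, rate = k × (concentration)^n.
Step 2: Rate has units mol/L·yr⁻¹; concentration term has units (mol/L)^0.
Step 3: k = rate / (concentration)^n, so units of k = (mol/L)^(1-0)·yr⁻¹ = mol/L·yr⁻¹.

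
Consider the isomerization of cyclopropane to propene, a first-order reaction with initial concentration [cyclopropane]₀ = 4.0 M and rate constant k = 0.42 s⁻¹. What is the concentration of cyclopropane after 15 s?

0.007345 M

Step 1: For a first-order reaction: [cyclopropane] = [cyclopropane]₀ × e^(-kt)
Step 2: [cyclopropane] = 4.0 × e^(-0.42 × 15)
Step 3: [cyclopropane] = 4.0 × e^(-6.3)
Step 4: [cyclopropane] = 4.0 × 0.0018363 = 0.007345 M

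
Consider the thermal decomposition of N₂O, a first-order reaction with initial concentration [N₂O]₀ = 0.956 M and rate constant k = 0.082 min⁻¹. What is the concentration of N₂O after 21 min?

0.1708 M

Step 1: For a first-order reaction: [N₂O] = [N₂O]₀ × e^(-kt)
Step 2: [N₂O] = 0.956 × e^(-0.082 × 21)
Step 3: [N₂O] = 0.956 × e^(-1.722)
Step 4: [N₂O] = 0.956 × 0.178708 = 0.1708 M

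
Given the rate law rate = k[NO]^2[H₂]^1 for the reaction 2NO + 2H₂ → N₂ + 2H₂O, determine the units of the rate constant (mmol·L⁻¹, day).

(mmol·L⁻¹)⁻²·day⁻¹

Step 1: Overall order = 2 + 1 = 3.
Step 2: rate has units mmol·L⁻¹·day⁻¹; [NO]^2[H₂]^1 has units (mmol·L⁻¹)^3.
Step 3: k = rate/([NO]^2[H₂]^1), so units of k = (mmol·L⁻¹)^(1-3)·day⁻¹ = (mmol·L⁻¹)⁻²·day⁻¹.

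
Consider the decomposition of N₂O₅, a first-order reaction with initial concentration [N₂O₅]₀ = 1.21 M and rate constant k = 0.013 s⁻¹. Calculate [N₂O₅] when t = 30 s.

0.8192 M

Step 1: For a first-order reaction: [N₂O₅] = [N₂O₅]₀ × e^(-kt)
Step 2: [N₂O₅] = 1.21 × e^(-0.013 × 30)
Step 3: [N₂O₅] = 1.21 × e^(-0.39)
Step 4: [N₂O₅] = 1.21 × 0.677057 = 0.8192 M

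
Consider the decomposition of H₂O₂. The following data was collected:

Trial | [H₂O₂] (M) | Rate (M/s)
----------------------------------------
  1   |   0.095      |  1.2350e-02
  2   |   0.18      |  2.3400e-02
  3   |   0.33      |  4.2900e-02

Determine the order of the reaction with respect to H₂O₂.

first order (1)

Step 1: Compare trials to find order n where rate₂/rate₁ = ([H₂O₂]₂/[H₂O₂]₁)^n
Step 2: rate₂/rate₁ = 2.3400e-02/1.2350e-02 = 1.895
Step 3: [H₂O₂]₂/[H₂O₂]₁ = 0.18/0.095 = 1.895
Step 4: n = ln(1.895)/ln(1.895) = 1.00 ≈ 1
Step 5: The reaction is first order in H₂O₂.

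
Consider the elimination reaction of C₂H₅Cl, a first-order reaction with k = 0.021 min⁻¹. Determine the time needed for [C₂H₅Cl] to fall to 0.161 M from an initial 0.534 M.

57.09 min

Step 1: For first-order: t = ln([C₂H₅Cl]₀/[C₂H₅Cl])/k
Step 2: t = ln(0.534/0.161)/0.021
Step 3: t = ln(3.317)/0.021
Step 4: t = 1.199/0.021 = 57.09 min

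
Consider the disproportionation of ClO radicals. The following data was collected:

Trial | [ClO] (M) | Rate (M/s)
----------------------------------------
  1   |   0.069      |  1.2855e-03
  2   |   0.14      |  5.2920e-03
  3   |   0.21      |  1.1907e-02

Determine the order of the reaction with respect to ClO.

second order (2)

Step 1: Compare trials to find order n where rate₂/rate₁ = ([ClO]₂/[ClO]₁)^n
Step 2: rate₂/rate₁ = 5.2920e-03/1.2855e-03 = 4.117
Step 3: [ClO]₂/[ClO]₁ = 0.14/0.069 = 2.029
Step 4: n = ln(4.117)/ln(2.029) = 2.00 ≈ 2
Step 5: The reaction is second order in ClO.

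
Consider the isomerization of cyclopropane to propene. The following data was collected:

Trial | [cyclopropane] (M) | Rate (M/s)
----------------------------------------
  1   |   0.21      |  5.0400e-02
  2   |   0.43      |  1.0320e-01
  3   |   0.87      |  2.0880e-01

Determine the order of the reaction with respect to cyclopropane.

first order (1)

Step 1: Compare trials to find order n where rate₂/rate₁ = ([cyclopropane]₂/[cyclopropane]₁)^n
Step 2: rate₂/rate₁ = 1.0320e-01/5.0400e-02 = 2.048
Step 3: [cyclopropane]₂/[cyclopropane]₁ = 0.43/0.21 = 2.048
Step 4: n = ln(2.048)/ln(2.048) = 1.00 ≈ 1
Step 5: The reaction is first order in cyclopropane.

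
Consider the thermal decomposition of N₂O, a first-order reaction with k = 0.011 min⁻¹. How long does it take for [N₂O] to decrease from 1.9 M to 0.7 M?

90.78 min

Step 1: For first-order: t = ln([N₂O]₀/[N₂O])/k
Step 2: t = ln(1.9/0.7)/0.011
Step 3: t = ln(2.714)/0.011
Step 4: t = 0.9985/0.011 = 90.78 min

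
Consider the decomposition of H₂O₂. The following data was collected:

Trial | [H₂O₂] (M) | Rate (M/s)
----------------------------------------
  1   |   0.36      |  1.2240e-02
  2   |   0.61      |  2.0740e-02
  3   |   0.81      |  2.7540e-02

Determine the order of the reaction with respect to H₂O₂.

first order (1)

Step 1: Compare trials to find order n where rate₂/rate₁ = ([H₂O₂]₂/[H₂O₂]₁)^n
Step 2: rate₂/rate₁ = 2.0740e-02/1.2240e-02 = 1.694
Step 3: [H₂O₂]₂/[H₂O₂]₁ = 0.61/0.36 = 1.694
Step 4: n = ln(1.694)/ln(1.694) = 1.00 ≈ 1
Step 5: The reaction is first order in H₂O₂.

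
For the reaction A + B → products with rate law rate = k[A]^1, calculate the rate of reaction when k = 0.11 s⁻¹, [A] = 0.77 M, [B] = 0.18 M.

0.0847 M/s

Step 1: The rate law is rate = k[A]^1
Step 2: Note that the rate does not depend on [B] (zero order in B).
Step 3: rate = 0.11 × (0.77)^1 = 0.0847 M/s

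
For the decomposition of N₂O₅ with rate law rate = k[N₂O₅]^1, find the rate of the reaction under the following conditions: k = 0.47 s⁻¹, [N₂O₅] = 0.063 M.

0.02961 M/s

Step 1: Identify the rate law: rate = k[N₂O₅]^1
Step 2: Substitute values: rate = 0.47 × (0.063)^1
Step 3: Calculate: rate = 0.47 × 0.063 = 0.02961 M/s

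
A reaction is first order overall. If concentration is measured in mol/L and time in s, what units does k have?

s⁻¹

Step 1: For overall order n, rate = k × (concentration)^n.
Step 2: Rate has units mol/L·s⁻¹; concentration term has units (mol/L)^1.
Step 3: k = rate / (concentration)^n, so units of k = (mol/L)^(1-1)·s⁻¹ = s⁻¹.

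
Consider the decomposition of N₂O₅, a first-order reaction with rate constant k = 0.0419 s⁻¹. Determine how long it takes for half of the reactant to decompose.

16.54 s

Step 1: For a first-order reaction, t₁/₂ = ln(2)/k
Step 2: t₁/₂ = ln(2)/0.0419
Step 3: t₁/₂ = 0.6931/0.0419 = 16.54 s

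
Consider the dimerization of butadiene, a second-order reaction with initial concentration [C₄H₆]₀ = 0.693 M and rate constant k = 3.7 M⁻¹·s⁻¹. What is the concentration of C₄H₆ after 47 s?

0.005703 M

Step 1: For a second-order reaction: 1/[C₄H₆] = 1/[C₄H₆]₀ + kt
Step 2: 1/[C₄H₆] = 1/0.693 + 3.7 × 47
Step 3: 1/[C₄H₆] = 1.443 + 173.9 = 175.3
Step 4: [C₄H₆] = 1/175.3 = 0.005703 M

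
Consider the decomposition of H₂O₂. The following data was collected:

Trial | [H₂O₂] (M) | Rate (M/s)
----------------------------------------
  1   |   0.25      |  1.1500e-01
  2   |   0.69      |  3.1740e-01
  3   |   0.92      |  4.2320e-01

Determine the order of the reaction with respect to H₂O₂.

first order (1)

Step 1: Compare trials to find order n where rate₂/rate₁ = ([H₂O₂]₂/[H₂O₂]₁)^n
Step 2: rate₂/rate₁ = 3.1740e-01/1.1500e-01 = 2.76
Step 3: [H₂O₂]₂/[H₂O₂]₁ = 0.69/0.25 = 2.76
Step 4: n = ln(2.76)/ln(2.76) = 1.00 ≈ 1
Step 5: The reaction is first order in H₂O₂.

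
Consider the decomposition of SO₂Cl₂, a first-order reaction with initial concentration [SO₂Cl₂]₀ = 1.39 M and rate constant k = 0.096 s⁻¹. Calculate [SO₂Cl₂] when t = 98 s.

0.0001141 M

Step 1: For a first-order reaction: [SO₂Cl₂] = [SO₂Cl₂]₀ × e^(-kt)
Step 2: [SO₂Cl₂] = 1.39 × e^(-0.096 × 98)
Step 3: [SO₂Cl₂] = 1.39 × e^(-9.408)
Step 4: [SO₂Cl₂] = 1.39 × 8.20649e-05 = 0.0001141 M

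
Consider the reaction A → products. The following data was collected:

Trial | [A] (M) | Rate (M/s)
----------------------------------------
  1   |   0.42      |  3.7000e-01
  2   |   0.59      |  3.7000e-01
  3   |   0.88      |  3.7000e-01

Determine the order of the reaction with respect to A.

zeroth order (0)

Step 1: Compare trials - when concentration changes, rate stays constant.
Step 2: rate₂/rate₁ = 3.7000e-01/3.7000e-01 = 1
Step 3: [A]₂/[A]₁ = 0.59/0.42 = 1.405
Step 4: Since rate ratio ≈ (conc ratio)^0, the reaction is zeroth order.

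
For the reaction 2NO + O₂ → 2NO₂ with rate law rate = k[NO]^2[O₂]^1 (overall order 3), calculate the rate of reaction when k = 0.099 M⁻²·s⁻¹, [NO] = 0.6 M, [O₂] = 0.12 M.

0.004277 M/s

Step 1: The rate law is rate = k[NO]^2[O₂]^1, overall order = 2+1 = 3
Step 2: Substitute values: rate = 0.099 × (0.6)^2 × (0.12)^1
Step 3: rate = 0.099 × 0.36 × 0.12 = 0.0042768 M/s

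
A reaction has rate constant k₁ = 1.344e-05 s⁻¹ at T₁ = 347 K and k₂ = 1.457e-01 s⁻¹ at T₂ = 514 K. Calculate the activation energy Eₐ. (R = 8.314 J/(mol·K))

82.5 kJ/mol

Step 1: Use the two-temperature Arrhenius form: ln(k₂/k₁) = -Eₐ/R × (1/T₂ - 1/T₁)
Step 2: ln(k₂/k₁) = ln(1.457e-01/1.344e-05) = ln(10840.8) = 9.29107
Step 3: 1/T₂ - 1/T₁ = 1/514 - 1/347 = -9.363191e-04 K⁻¹
Step 4: Eₐ = -R × ln(k₂/k₁) / (1/T₂ - 1/T₁) = -8.314 × 9.29107 / -9.363191e-04
Step 5: Eₐ = 8.2500e+04 J/mol = 82.5 kJ/mol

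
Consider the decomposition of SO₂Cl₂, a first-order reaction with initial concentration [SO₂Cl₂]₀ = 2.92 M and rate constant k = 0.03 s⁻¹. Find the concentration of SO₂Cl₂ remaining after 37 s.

0.9623 M

Step 1: For a first-order reaction: [SO₂Cl₂] = [SO₂Cl₂]₀ × e^(-kt)
Step 2: [SO₂Cl₂] = 2.92 × e^(-0.03 × 37)
Step 3: [SO₂Cl₂] = 2.92 × e^(-1.11)
Step 4: [SO₂Cl₂] = 2.92 × 0.329559 = 0.9623 M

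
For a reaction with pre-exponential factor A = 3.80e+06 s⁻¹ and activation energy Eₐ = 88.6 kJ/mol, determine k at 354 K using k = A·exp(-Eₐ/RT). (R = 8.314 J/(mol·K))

3.21e-07 s⁻¹

Step 1: Use the Arrhenius equation: k = A × exp(-Eₐ/RT)
Step 2: Convert Eₐ to J/mol: 88.6 kJ/mol = 88600 J/mol
Step 3: Calculate the exponent: -Eₐ/(RT) = -88600/(8.314 × 354) = -30.10374
Step 4: k = 3.80e+06 × exp(-30.10374)
Step 5: k = 3.80e+06 × 8.43552e-14 = 3.2055e-07 s⁻¹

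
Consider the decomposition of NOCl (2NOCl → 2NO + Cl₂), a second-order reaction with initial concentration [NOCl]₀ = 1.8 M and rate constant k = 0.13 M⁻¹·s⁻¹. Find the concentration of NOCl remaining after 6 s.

0.7488 M

Step 1: For a second-order reaction: 1/[NOCl] = 1/[NOCl]₀ + kt
Step 2: 1/[NOCl] = 1/1.8 + 0.13 × 6
Step 3: 1/[NOCl] = 0.5556 + 0.78 = 1.336
Step 4: [NOCl] = 1/1.336 = 0.7488 M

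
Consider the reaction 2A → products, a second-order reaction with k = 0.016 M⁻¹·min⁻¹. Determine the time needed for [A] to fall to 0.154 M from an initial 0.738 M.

321.2 min

Step 1: For second-order: t = (1/[A] - 1/[A]₀)/k
Step 2: t = (1/0.154 - 1/0.738)/0.016
Step 3: t = (6.494 - 1.355)/0.016
Step 4: t = 5.138/0.016 = 321.2 min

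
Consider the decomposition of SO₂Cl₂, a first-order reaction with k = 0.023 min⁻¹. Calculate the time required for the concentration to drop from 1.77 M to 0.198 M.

95.24 min

Step 1: For first-order: t = ln([SO₂Cl₂]₀/[SO₂Cl₂])/k
Step 2: t = ln(1.77/0.198)/0.023
Step 3: t = ln(8.939)/0.023
Step 4: t = 2.19/0.023 = 95.24 min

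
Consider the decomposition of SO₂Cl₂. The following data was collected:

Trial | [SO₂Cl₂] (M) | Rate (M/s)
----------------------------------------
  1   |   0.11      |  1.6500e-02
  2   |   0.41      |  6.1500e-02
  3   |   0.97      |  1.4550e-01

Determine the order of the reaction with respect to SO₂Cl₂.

first order (1)

Step 1: Compare trials to find order n where rate₂/rate₁ = ([SO₂Cl₂]₂/[SO₂Cl₂]₁)^n
Step 2: rate₂/rate₁ = 6.1500e-02/1.6500e-02 = 3.727
Step 3: [SO₂Cl₂]₂/[SO₂Cl₂]₁ = 0.41/0.11 = 3.727
Step 4: n = ln(3.727)/ln(3.727) = 1.00 ≈ 1
Step 5: The reaction is first order in SO₂Cl₂.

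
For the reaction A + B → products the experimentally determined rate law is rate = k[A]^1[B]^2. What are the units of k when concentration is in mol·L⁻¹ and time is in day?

(mol·L⁻¹)⁻²·day⁻¹

Step 1: Overall order = 1 + 2 = 3.
Step 2: rate has units mol·L⁻¹·day⁻¹; [A]^1[B]^2 has units (mol·L⁻¹)^3.
Step 3: k = rate/([A]^1[B]^2), so units of k = (mol·L⁻¹)^(1-3)·day⁻¹ = (mol·L⁻¹)⁻²·day⁻¹.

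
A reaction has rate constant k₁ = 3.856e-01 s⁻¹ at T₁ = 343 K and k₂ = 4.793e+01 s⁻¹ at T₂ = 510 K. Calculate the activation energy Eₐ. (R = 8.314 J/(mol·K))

42.0 kJ/mol

Step 1: Use the two-temperature Arrhenius form: ln(k₂/k₁) = -Eₐ/R × (1/T₂ - 1/T₁)
Step 2: ln(k₂/k₁) = ln(4.793e+01/3.856e-01) = ln(124.3) = 4.8227
Step 3: 1/T₂ - 1/T₁ = 1/510 - 1/343 = -9.546676e-04 K⁻¹
Step 4: Eₐ = -R × ln(k₂/k₁) / (1/T₂ - 1/T₁) = -8.314 × 4.8227 / -9.546676e-04
Step 5: Eₐ = 4.2000e+04 J/mol = 42.0 kJ/mol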